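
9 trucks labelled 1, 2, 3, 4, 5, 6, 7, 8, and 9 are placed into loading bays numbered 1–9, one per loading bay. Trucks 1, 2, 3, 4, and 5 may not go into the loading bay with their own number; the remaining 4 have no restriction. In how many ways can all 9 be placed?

205056

Let Aᵢ (for 1 ≤ i ≤ 5) be the placements that put truck i in its forbidden loading bay. Any j of these fix j positions, leaving (9−j)! ways to fill the rest, and there are C(5,j) ways to pick which j.
By inclusion–exclusion, the number of valid placements is Σ_{j=0}^{5} (−1)^j C(5,j)·(9−j)!.
Computing: 362880 − 201600 + 50400 − 7200 + 600 − 24 = 205056.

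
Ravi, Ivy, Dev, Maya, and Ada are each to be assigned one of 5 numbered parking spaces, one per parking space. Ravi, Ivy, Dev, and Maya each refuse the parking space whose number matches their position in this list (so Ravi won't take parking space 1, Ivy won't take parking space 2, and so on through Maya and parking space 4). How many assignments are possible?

Let Aᵢ (for 1 ≤ i ≤ 4) be the placements that put person i in their forbidden parking space. Any j of these fix j positions, leaving (5−j)! ways to fill the rest, and there are C(4,j) ways to pick which j.
By inclusion–exclusion, the number of valid placements is Σ_{j=0}^{4} (−1)^j C(4,j)·(5−j)!.
Computing: 120 − 96 + 36 − 8 + 1 = 53.

53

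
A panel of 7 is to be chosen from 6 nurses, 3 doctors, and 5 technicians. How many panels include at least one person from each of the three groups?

3058

With no constraint there are C(14,7) = 3432 possible selections.
Subtract selections that omit an entire group: no nurses → C(8,7) = 8; no doctors → C(11,7) = 330; no technicians → C(9,7) = 36.
Add back selections omitting two groups (i.e. drawn from a single group): C(6,7) + C(3,7) + C(5,7) = 0.
By inclusion–exclusion: 3432 − 374 + 0 = 3058.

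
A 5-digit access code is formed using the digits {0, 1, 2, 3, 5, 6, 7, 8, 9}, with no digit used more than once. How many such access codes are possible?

15120

With no repetition, fill the 5 digits in order: 9 choices, then 8, down to 5.
That product is 9 × 8 × 7 × 6 × 5 = 15120.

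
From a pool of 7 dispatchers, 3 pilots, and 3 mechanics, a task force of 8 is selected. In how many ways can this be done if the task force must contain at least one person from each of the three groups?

Unrestricted: C(13,8) = 1287 ways to pick any 8 of the 13.
Subtract selections that omit an entire group: no dispatchers → C(6,8) = 0; no pilots → C(10,8) = 45; no mechanics → C(10,8) = 45.
Add back selections omitting two groups (i.e. drawn from a single group): C(7,8) + C(3,8) + C(3,8) = 0.
By inclusion–exclusion: 1287 − 90 + 0 = 1197.

1197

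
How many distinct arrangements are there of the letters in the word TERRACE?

1260

The 7 letters of TERRACE have repeats: E appearing twice and R appearing twice.
The number of distinct arrangements is 7!/(2!·2!) = 5040/4 = 1260.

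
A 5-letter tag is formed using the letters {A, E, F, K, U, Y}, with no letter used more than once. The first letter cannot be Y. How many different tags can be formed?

600

The first letter has 6−1 = 5 choices (anything except Y).
The remaining 4 letters are filled from the other 5 symbols without repetition: 5 × 4 × 3 × 2 = 120.
Total: 5 × 120 = 600.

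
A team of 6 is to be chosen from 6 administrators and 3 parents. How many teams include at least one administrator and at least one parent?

83

With no constraint there are C(9,6) = 84 possible selections.
Subtract selections that omit an entire group: no administrators → C(3,6) = 0; no parents → C(6,6) = 1.
Both groups omitted at once is impossible, so 84 − 1 = 83.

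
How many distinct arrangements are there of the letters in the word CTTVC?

30

Letter multiplicities in CTTVC: C×2, T×2, V×1.
Dividing 5! = 120 by 2!·2! = 4 for the repeated letters gives 30.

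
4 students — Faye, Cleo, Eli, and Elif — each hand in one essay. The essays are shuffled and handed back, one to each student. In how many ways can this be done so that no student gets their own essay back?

9

Count assignments avoiding every fixed point. For any j of the 4 students fixed to their own essay, the other 4−j can be arranged in (4−j)! ways.
By inclusion–exclusion this is Σ_{j=0}^{4} (−1)^j C(4,j)·(4−j)!.
Computing: 24 − 24 + 12 − 4 + 1 = 9.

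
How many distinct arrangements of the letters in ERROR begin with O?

With the first slot taken by O, it remains to arrange the other 4 letters (ERRR).
Those 4 letters have R appearing 3 times, giving (4)!/(3!) = 4.

4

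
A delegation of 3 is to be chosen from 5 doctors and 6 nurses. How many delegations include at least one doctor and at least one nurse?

Total 3-person selections from all 11: C(11,3) = 165.
Subtract selections that omit an entire group: no doctors → C(6,3) = 20; no nurses → C(5,3) = 10.
Both groups omitted at once is impossible, so 165 − 30 = 135.

135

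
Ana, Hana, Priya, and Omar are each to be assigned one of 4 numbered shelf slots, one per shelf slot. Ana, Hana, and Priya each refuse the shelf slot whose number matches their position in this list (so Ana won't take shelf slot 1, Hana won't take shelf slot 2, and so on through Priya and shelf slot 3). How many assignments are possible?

11

Let Aᵢ (for i ∈ {1, 2, 3}) be the placements that put person i in their forbidden shelf slot. Any j of these fix j positions, leaving (4−j)! ways to fill the rest, and there are C(3,j) ways to pick which j.
By inclusion–exclusion, the number of valid placements is Σ_{j=0}^{3} (−1)^j C(3,j)·(4−j)!.
Computing: 24 − 18 + 6 − 1 = 11.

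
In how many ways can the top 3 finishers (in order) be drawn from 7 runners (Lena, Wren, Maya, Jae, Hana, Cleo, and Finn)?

There are 7 choices for 1st place, 6 for 2nd, and 5 for 3rd.
That gives 7 × 6 × 5 = 210.

210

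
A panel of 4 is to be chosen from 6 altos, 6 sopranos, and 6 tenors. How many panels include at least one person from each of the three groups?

1620

Unrestricted: C(18,4) = 3060 ways to pick any 4 of the 18.
Selections missing a whole group: no altos → C(12,4) = 495; no sopranos → C(12,4) = 495; no tenors → C(12,4) = 495.
Add back selections omitting two groups (i.e. drawn from a single group): C(6,4) + C(6,4) + C(6,4) = 45.
By inclusion–exclusion: 3060 − 1485 + 45 = 1620.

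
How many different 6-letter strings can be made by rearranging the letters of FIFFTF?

Letter multiplicities in FIFFTF: F×4, I×1, T×1.
The number of distinct arrangements is 6!/(4!) = 720/24 = 30.

30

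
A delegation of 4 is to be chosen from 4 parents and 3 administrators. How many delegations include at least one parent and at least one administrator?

34

With no constraint there are C(7,4) = 35 possible selections.
Selections missing a whole group: no parents → C(3,4) = 0; no administrators → C(4,4) = 1.
Both groups omitted at once is impossible, so 35 − 1 = 34.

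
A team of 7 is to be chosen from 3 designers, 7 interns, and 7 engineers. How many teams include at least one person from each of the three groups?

With no constraint there are C(17,7) = 19448 possible selections.
Subtract selections that omit an entire group: no designers → C(14,7) = 3432; no interns → C(10,7) = 120; no engineers → C(10,7) = 120.
Add back selections omitting two groups (i.e. drawn from a single group): C(3,7) + C(7,7) + C(7,7) = 2.
By inclusion–exclusion: 19448 − 3672 + 2 = 15778.

15778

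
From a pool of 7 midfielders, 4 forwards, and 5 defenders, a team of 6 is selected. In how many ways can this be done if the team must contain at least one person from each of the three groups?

Unrestricted: C(16,6) = 8008 ways to pick any 6 of the 16.
Selections missing a whole group: no midfielders → C(9,6) = 84; no forwards → C(12,6) = 924; no defenders → C(11,6) = 462.
Add back selections omitting two groups (i.e. drawn from a single group): C(7,6) + C(4,6) + C(5,6) = 7.
By inclusion–exclusion: 8008 − 1470 + 7 = 6545.

6545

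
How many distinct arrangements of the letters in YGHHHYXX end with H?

With the last slot taken by H, it remains to arrange the other 7 letters (YGHHYXX).
Those 7 letters have H appearing twice, X appearing twice, and Y appearing twice, giving (7)!/(2!·2!·2!) = 630.

630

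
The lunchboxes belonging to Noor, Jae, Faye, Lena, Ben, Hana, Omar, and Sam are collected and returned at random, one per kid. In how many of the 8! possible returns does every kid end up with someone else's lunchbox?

This is the derangement count D_8: permutations of 8 items with no fixed point.
By inclusion–exclusion this is Σ_{j=0}^{8} (−1)^j C(8,j)·(8−j)!.
Computing: 40320 − 40320 + 20160 − 6720 + 1680 − 336 + 56 − 8 + 1 = 14833.

14833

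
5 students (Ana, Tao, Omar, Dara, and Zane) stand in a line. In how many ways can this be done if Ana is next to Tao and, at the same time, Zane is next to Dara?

Treat {Ana,Tao} as one block (2 orders) and {Zane,Dara} as another (2 orders).
That leaves 3 units to arrange: 2 × 2 × 3! = 4 × 6 = 24.

24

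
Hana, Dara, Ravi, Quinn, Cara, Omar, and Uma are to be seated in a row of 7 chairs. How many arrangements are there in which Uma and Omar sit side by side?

1440

Glue Uma and Omar into one block (2 internal orders), leaving 6 units to arrange in a row.
So the count is 2·(6)! = 1440.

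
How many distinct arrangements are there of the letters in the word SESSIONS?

1680

SESSIONS has 8 letters with S appearing 4 times.
The number of distinct arrangements is 8!/(4!) = 40320/24 = 1680.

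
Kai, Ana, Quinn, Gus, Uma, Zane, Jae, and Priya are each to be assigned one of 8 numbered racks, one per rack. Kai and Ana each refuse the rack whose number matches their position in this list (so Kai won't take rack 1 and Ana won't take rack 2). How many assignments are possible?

30960

Let Aᵢ (for i ∈ {1, 2}) be the placements that put person i in their forbidden rack. Any j of these fix j positions, leaving (8−j)! ways to fill the rest, and there are C(2,j) ways to pick which j.
By inclusion–exclusion, the number of valid placements is Σ_{j=0}^{2} (−1)^j C(2,j)·(8−j)!.
Computing: 40320 − 10080 + 720 = 30960.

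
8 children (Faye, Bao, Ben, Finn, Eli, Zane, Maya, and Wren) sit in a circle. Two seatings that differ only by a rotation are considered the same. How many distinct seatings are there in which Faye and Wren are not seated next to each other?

3600

All circular seatings of 8 people number (7)! = 5040.
Those with Faye next to Wren: fuse the pair into one unit and seat 7 units around a circle — 2·(6)! = 1440.
Subtracting, 5040 − 1440 = 3600.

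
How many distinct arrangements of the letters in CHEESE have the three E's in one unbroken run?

Treat the 3 copies of E as a single block. The multiset to arrange is then {EEE, C, H, S}, 4 items in all.
All 4 items are distinct, so there are (4)! = 24 arrangements.

24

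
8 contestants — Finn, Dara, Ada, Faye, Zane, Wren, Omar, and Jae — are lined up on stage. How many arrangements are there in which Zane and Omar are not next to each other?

Of the 8! = 40320 arrangements, those with Zane and Omar adjacent number 2 × 7! = 10080 (treat the pair as a block with 2 internal orders).
So 40320 − 10080 = 30240 arrangements keep them apart.

30240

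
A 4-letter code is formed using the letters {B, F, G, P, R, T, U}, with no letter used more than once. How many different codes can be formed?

840

With no repetition, fill the 4 letters in order: 7 choices, then 6, down to 4.
7 × 6 × 5 × 4 = 840.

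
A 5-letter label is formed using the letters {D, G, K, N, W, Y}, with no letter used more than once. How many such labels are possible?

This is a permutation of 5 out of 6: P(6,5) = 6!/1!.
6 × 5 × 4 × 3 × 2 = 720.

720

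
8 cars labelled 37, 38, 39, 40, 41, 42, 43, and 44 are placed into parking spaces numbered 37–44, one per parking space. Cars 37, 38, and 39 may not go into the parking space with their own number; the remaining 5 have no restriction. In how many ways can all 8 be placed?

Let Aᵢ (for i ∈ {37, 38, 39}) be the placements that put car i in its forbidden parking space. Any j of these fix j positions, leaving (8−j)! ways to fill the rest, and there are C(3,j) ways to pick which j.
By inclusion–exclusion, the number of valid placements is Σ_{j=0}^{3} (−1)^j C(3,j)·(8−j)!.
Computing: 40320 − 15120 + 2160 − 120 = 27240.

27240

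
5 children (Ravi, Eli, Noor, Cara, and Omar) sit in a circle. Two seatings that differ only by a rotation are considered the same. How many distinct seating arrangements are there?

Seat Ravi anywhere (absorbing the rotational symmetry), then permute the other 4: (4)! = 24.

24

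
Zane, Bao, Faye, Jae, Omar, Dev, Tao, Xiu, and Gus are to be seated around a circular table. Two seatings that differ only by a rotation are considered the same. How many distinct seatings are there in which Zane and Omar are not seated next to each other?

30240

All circular seatings of 9 people number (8)! = 40320.
Those with Zane next to Omar: fuse the pair into one unit and seat 8 units around a circle — 2·(7)! = 10080.
Subtracting, 40320 − 10080 = 30240.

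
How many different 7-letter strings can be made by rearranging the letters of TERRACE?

Letter multiplicities in TERRACE: A×1, C×1, E×2, R×2, T×1.
So there are 7! / (2!·2!) = 1260 distinguishable arrangements.

1260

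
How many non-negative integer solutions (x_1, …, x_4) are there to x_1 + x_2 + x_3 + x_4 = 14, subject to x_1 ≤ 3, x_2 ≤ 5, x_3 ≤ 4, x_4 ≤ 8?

Without the upper bounds there are C(17,3) = 680 ways to split 14 among 4 variables.
Subtract solutions that violate a single cap (substitute x_i' = x_i − (cap_i+1)): x_1 ≥ 4 gives C(13,3) = 286; x_2 ≥ 6 gives C(11,3) = 165; x_3 ≥ 5 gives C(12,3) = 220; x_4 ≥ 9 gives C(8,3) = 56. Together 727.
Add back pairs where two caps are both exceeded: 35 + 56 + 4 + 20 + 0 + 1 = 116.
By inclusion–exclusion the count is 680 − 727 + 116 = 69.

69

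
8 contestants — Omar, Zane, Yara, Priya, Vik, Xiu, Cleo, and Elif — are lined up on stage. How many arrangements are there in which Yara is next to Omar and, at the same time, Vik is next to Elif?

2880

Treat {Yara,Omar} as one block (2 orders) and {Vik,Elif} as another (2 orders).
That leaves 6 units to arrange: 2 × 2 × 6! = 4 × 720 = 2880.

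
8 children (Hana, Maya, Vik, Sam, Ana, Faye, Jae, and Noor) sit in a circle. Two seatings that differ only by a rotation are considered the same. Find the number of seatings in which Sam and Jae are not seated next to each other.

3600

Without the restriction there are (7)! = 5040 seatings.
Seatings with Sam beside Jae: treat them as a block with 2 internal orders, giving 2 × (6)! = 1440.
Subtracting, 5040 − 1440 = 3600.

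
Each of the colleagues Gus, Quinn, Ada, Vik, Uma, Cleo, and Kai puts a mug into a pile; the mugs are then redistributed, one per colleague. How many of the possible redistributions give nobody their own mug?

Count assignments avoiding every fixed point. For any j of the 7 colleagues fixed to their own mug, the other 7−j can be arranged in (7−j)! ways.
By inclusion–exclusion this is Σ_{j=0}^{7} (−1)^j C(7,j)·(7−j)!.
Computing: 5040 − 5040 + 2520 − 840 + 210 − 42 + 7 − 1 = 1854.

1854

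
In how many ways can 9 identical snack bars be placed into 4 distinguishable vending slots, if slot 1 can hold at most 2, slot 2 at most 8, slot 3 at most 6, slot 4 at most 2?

61

By stars and bars, unrestricted non-negative solutions to x_1+…+x_4 = 9 number C(9+3,3) = 220.
Subtract solutions that violate a single cap (substitute x_i' = x_i − (cap_i+1)): x_1 ≥ 3 gives C(9,3) = 84; x_2 ≥ 9 gives C(3,3) = 1; x_3 ≥ 7 gives C(5,3) = 10; x_4 ≥ 3 gives C(9,3) = 84. Together 179.
Add back pairs where two caps are both exceeded: 0 + 0 + 20 + 0 + 0 + 0 = 20.
By inclusion–exclusion the count is 220 − 179 + 20 = 61.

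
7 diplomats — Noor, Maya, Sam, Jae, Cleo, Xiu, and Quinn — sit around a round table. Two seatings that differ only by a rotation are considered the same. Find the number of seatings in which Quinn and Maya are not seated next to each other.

All circular seatings of 7 people number (6)! = 720.
Those with Quinn next to Maya: fuse the pair into one unit and seat 6 units around a circle — 2·(5)! = 240.
Subtracting, 720 − 240 = 480.

480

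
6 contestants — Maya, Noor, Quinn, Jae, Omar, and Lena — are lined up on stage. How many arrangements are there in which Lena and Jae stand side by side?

240

Glue Lena and Jae into one block (2 internal orders), leaving 5 units to arrange in a row.
That gives 2 × 5! = 2 × 120 = 240.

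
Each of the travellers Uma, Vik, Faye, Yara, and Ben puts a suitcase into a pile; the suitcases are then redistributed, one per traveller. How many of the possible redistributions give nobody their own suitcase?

This is the derangement count D_5: permutations of 5 items with no fixed point.
By inclusion–exclusion this is Σ_{j=0}^{5} (−1)^j C(5,j)·(5−j)!.
Computing: 120 − 120 + 60 − 20 + 5 − 1 = 44.

44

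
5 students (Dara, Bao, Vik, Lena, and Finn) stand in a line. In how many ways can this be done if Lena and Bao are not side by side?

There are 5! = 120 arrangements in all. If Lena and Bao are adjacent, merging them into one block gives 2·(4)! = 48 arrangements.
So 120 − 48 = 72 arrangements keep them apart.

72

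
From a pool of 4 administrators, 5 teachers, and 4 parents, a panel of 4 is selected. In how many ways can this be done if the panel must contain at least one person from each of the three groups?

400

With no constraint there are C(13,4) = 715 possible selections.
Selections missing a whole group: no administrators → C(9,4) = 126; no teachers → C(8,4) = 70; no parents → C(9,4) = 126.
Add back selections omitting two groups (i.e. drawn from a single group): C(4,4) + C(5,4) + C(4,4) = 7.
By inclusion–exclusion: 715 − 322 + 7 = 400.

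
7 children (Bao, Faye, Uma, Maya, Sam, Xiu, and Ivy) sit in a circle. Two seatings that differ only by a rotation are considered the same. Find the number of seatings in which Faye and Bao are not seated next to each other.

Without the restriction there are (6)! = 720 seatings.
Seatings with Faye beside Bao: treat them as a block with 2 internal orders, giving 2 × (5)! = 240.
Subtracting, 720 − 240 = 480.

480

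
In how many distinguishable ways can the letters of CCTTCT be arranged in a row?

CCTTCT has 6 letters with C appearing 3 times and T appearing 3 times.
Dividing 6! = 720 by 3!·3! = 36 for the repeated letters gives 20.

20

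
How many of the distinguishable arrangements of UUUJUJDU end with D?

With the last slot taken by D, it remains to arrange the other 7 letters (UUUJUJU).
Those 7 letters have J appearing twice and U appearing 5 times, giving (7)!/(5!·2!) = 21.

21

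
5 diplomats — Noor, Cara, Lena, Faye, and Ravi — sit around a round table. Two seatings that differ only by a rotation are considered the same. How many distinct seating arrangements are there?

24

Around a circle, 5 distinct people have 5!/5 = (4)! = 24 rotationally distinct seatings.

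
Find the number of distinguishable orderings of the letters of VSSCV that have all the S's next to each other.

12

Treat the 2 copies of S as a single block. The multiset to arrange is then {SS, C, V, V}, 4 items in all.
That gives (4)!/(2!) = 12 arrangements.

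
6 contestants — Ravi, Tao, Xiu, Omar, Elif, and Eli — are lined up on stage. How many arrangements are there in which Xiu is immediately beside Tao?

Glue Xiu and Tao into one block (2 internal orders), leaving 5 units to arrange in a row.
So the count is 2·(5)! = 240.

240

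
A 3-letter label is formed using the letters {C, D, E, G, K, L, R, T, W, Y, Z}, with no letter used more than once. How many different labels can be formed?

This is a permutation of 3 out of 11: P(11,3) = 11!/8!.
11 × 10 × 9 = 990.

990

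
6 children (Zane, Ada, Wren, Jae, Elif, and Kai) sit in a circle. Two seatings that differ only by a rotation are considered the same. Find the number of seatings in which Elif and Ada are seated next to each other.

Treat {Elif, Ada} as one unit (2 internal orders) and seat the resulting 5 units around the table: (4)! circular arrangements.
So 2 × (4)! = 2 × 24 = 48.

48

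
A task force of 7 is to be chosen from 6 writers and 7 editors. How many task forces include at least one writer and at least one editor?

1715

With no constraint there are C(13,7) = 1716 possible selections.
Selections missing a whole group: no writers → C(7,7) = 1; no editors → C(6,7) = 0.
Both groups omitted at once is impossible, so 1716 − 1 = 1715.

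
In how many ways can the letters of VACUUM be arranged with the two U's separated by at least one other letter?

There are 6!/(2!) = 360 arrangements of VACUUM in total.
If the two U's are adjacent, glue them into one block, leaving 5 items to arrange: (5)! = 120 ways.
Subtracting, 360 − 120 = 240 arrangements keep the U's apart.

240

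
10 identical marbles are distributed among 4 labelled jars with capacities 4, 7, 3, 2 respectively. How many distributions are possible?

50

Without the upper bounds there are C(13,3) = 286 ways to split 10 among 4 jars.
Subtract solutions that violate a single cap (substitute x_i' = x_i − (cap_i+1)): x_1 ≥ 5 gives C(8,3) = 56; x_2 ≥ 8 gives C(5,3) = 10; x_3 ≥ 4 gives C(9,3) = 84; x_4 ≥ 3 gives C(10,3) = 120. Together 270.
Add back pairs where two caps are both exceeded: 0 + 4 + 10 + 0 + 0 + 20 = 34.
By inclusion–exclusion the count is 286 − 270 + 34 = 50.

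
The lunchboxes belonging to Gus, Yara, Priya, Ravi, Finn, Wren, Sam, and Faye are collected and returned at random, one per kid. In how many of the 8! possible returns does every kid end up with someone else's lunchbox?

Let Aᵢ be the assignments in which kid i gets their own lunchbox. We want the size of the complement of A₁∪…∪A_8.
By inclusion–exclusion this is Σ_{j=0}^{8} (−1)^j C(8,j)·(8−j)!.
Computing: 40320 − 40320 + 20160 − 6720 + 1680 − 336 + 56 − 8 + 1 = 14833.

14833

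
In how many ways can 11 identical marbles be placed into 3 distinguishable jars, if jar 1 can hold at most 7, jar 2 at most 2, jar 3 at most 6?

By stars and bars, unrestricted non-negative solutions to x_1+…+x_3 = 11 number C(11+2,2) = 78.
Subtract solutions that violate a single cap (substitute x_i' = x_i − (cap_i+1)): x_1 ≥ 8 gives C(5,2) = 10; x_2 ≥ 3 gives C(10,2) = 45; x_3 ≥ 7 gives C(6,2) = 15. Together 70.
Add back pairs where two caps are both exceeded: 1 + 0 + 3 = 4.
By inclusion–exclusion the count is 78 − 70 + 4 = 12.

12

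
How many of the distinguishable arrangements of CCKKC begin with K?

With the first slot taken by K, it remains to arrange the other 4 letters (CCKC).
Those 4 letters have C appearing 3 times, giving (4)!/(3!) = 4.

4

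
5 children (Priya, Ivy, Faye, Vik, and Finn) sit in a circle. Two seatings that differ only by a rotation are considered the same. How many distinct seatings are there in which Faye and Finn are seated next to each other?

Treat {Faye, Finn} as one unit (2 internal orders) and seat the resulting 4 units around the table: (3)! circular arrangements.
So 2 × (3)! = 2 × 6 = 12.

12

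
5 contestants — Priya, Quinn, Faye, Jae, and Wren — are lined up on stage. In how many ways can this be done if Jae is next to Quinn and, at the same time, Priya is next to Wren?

24

Treat {Jae,Quinn} as one block (2 orders) and {Priya,Wren} as another (2 orders).
That leaves 3 units to arrange: 2 × 2 × 3! = 4 × 6 = 24.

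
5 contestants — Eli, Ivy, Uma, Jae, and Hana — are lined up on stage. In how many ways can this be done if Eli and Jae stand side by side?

Treat {Eli, Jae} as a single unit. There are 4 units to order, and the pair itself can be ordered 2 ways.
That gives 2 × 4! = 2 × 24 = 48.

48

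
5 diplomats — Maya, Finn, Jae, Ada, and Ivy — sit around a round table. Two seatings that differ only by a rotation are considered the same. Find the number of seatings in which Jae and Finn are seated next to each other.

Treat {Jae, Finn} as one unit (2 internal orders) and seat the resulting 4 units around the table: (3)! circular arrangements.
So 2 × (3)! = 2 × 6 = 12.

12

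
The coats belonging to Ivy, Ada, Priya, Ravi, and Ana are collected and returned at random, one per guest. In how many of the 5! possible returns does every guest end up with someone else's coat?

Let Aᵢ be the assignments in which guest i gets their own coat. We want the size of the complement of A₁∪…∪A_5.
By inclusion–exclusion this is Σ_{j=0}^{5} (−1)^j C(5,j)·(5−j)!.
Computing: 120 − 120 + 60 − 20 + 5 − 1 = 44.

44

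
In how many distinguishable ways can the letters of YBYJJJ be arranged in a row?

60

YBYJJJ has 6 letters with J appearing 3 times and Y appearing twice.
So there are 6! / (3!·2!) = 60 distinguishable arrangements.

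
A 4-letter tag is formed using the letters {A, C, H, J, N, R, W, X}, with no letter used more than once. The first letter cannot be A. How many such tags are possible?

1470

The first letter has 8−1 = 7 choices (anything except A).
The remaining 3 letters are filled from the other 7 symbols without repetition: 7 × 6 × 5 = 210.
Total: 7 × 210 = 1470.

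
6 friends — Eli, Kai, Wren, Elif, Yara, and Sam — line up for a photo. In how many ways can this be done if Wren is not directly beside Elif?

480

Of the 6! = 720 arrangements, those with Wren and Elif adjacent number 2 × 5! = 240 (treat the pair as a block with 2 internal orders).
Complementary counting: 720 − 240 = 480.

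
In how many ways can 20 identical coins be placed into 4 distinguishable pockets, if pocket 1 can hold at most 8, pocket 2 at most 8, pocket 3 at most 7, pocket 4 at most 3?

Without the upper bounds there are C(23,3) = 1771 ways to split 20 among 4 pockets.
Subtract solutions that violate a single cap (substitute x_i' = x_i − (cap_i+1)): x_1 ≥ 9 gives C(14,3) = 364; x_2 ≥ 9 gives C(14,3) = 364; x_3 ≥ 8 gives C(15,3) = 455; x_4 ≥ 4 gives C(19,3) = 969. Together 2152.
Add back pairs where two caps are both exceeded: 10 + 20 + 120 + 20 + 120 + 165 = 455.
By inclusion–exclusion the count is 1771 − 2152 + 455 = 74.

74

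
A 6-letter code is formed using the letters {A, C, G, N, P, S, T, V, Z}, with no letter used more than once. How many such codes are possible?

60480

This is a permutation of 6 out of 9: P(9,6) = 9!/3!.
9 × 8 × 7 × 6 × 5 × 4 = 60480.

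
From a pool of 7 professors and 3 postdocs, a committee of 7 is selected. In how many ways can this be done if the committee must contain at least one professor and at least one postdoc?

With no constraint there are C(10,7) = 120 possible selections.
Subtract selections that omit an entire group: no professors → C(3,7) = 0; no postdocs → C(7,7) = 1.
Both groups omitted at once is impossible, so 120 − 1 = 119.

119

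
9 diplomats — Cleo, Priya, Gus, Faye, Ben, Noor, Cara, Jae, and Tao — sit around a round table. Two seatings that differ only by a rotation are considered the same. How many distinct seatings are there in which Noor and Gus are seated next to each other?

Glue Noor and Gus into a block (2 internal orders). Seating 8 units around a circle gives (7)! arrangements.
So 2 × (7)! = 2 × 5040 = 10080.

10080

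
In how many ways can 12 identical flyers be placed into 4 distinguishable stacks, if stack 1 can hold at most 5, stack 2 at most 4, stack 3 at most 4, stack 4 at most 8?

129

Without the upper bounds there are C(15,3) = 455 ways to split 12 among 4 stacks.
Subtract solutions that violate a single cap (substitute x_i' = x_i − (cap_i+1)): x_1 ≥ 6 gives C(9,3) = 84; x_2 ≥ 5 gives C(10,3) = 120; x_3 ≥ 5 gives C(10,3) = 120; x_4 ≥ 9 gives C(6,3) = 20. Together 344.
Add back pairs where two caps are both exceeded: 4 + 4 + 0 + 10 + 0 + 0 = 18.
By inclusion–exclusion the count is 455 − 344 + 18 = 129.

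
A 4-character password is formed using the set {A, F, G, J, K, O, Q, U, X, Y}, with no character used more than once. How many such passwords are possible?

Choose and order 4 of the 10 symbols: the first character has 10 options, the next 9, then 8, 7.
10 × 9 × 8 × 7 = 5040.

5040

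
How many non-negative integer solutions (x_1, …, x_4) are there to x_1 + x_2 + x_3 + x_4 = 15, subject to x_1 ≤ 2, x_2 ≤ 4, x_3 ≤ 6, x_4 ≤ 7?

Without the upper bounds there are C(18,3) = 816 ways to split 15 among 4 variables.
Subtract solutions that violate a single cap (substitute x_i' = x_i − (cap_i+1)): x_1 ≥ 3 gives C(15,3) = 455; x_2 ≥ 5 gives C(13,3) = 286; x_3 ≥ 7 gives C(11,3) = 165; x_4 ≥ 8 gives C(10,3) = 120. Together 1026.
Add back pairs where two caps are both exceeded: 120 + 56 + 35 + 20 + 10 + 1 = 242.
Subtract triples: 1 + 0 + 0 + 0 = 1.
By inclusion–exclusion the count is 816 − 1026 + 242 − 1 = 31.

31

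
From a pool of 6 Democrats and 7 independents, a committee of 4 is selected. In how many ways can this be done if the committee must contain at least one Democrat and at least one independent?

665

With no constraint there are C(13,4) = 715 possible selections.
Selections missing a whole group: no Democrats → C(7,4) = 35; no independents → C(6,4) = 15.
Both groups omitted at once is impossible, so 715 − 50 = 665.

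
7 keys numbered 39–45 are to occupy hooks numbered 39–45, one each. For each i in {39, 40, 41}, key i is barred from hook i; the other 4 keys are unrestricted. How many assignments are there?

Let Aᵢ (for i ∈ {39, 40, 41}) be the placements that put key i in its forbidden hook. Any j of these fix j positions, leaving (7−j)! ways to fill the rest, and there are C(3,j) ways to pick which j.
By inclusion–exclusion, the number of valid placements is Σ_{j=0}^{3} (−1)^j C(3,j)·(7−j)!.
Computing: 5040 − 2160 + 360 − 24 = 3216.

3216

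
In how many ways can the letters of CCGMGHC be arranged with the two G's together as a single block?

Treat the 2 copies of G as a single block. The multiset to arrange is then {GG, C, C, C, H, M}, 6 items in all.
That gives (6)!/(3!) = 120 arrangements.

120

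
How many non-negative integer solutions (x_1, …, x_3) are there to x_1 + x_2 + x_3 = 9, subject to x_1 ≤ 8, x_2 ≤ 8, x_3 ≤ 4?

By stars and bars, unrestricted non-negative solutions to x_1+…+x_3 = 9 number C(9+2,2) = 55.
Subtract solutions that violate a single cap (substitute x_i' = x_i − (cap_i+1)): x_1 ≥ 9 gives C(2,2) = 1; x_2 ≥ 9 gives C(2,2) = 1; x_3 ≥ 5 gives C(6,2) = 15. Together 17.
No two caps can be exceeded simultaneously, so the pair terms are all 0.
By inclusion–exclusion the count is 55 − 17 + 0 = 38.

38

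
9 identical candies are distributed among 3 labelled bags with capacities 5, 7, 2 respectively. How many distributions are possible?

Without the upper bounds there are C(11,2) = 55 ways to split 9 among 3 bags.
Subtract solutions that violate a single cap (substitute x_i' = x_i − (cap_i+1)): x_1 ≥ 6 gives C(5,2) = 10; x_2 ≥ 8 gives C(3,2) = 3; x_3 ≥ 3 gives C(8,2) = 28. Together 41.
Add back pairs where two caps are both exceeded: 0 + 1 + 0 = 1.
By inclusion–exclusion the count is 55 − 41 + 1 = 15.

15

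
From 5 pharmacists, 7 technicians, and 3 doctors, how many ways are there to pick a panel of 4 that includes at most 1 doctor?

Split by how many doctors are chosen (0 through 1).
Sum: C(3,0)·C(12,4) + C(3,1)·C(12,3) = 495 + 660 = 1155.

1155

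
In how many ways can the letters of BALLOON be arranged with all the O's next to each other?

360

Treat the 2 copies of O as a single block. The multiset to arrange is then {OO, A, B, L, L, N}, 6 items in all.
That gives (6)!/(2!) = 360 arrangements.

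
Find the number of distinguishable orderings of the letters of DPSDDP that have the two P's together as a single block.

20

Treat the 2 copies of P as a single block. The multiset to arrange is then {PP, D, D, D, S}, 5 items in all.
That gives (5)!/(3!) = 20 arrangements.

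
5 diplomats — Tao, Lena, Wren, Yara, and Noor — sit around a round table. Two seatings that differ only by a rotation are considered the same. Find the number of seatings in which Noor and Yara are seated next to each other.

Treat {Noor, Yara} as one unit (2 internal orders) and seat the resulting 4 units around the table: (3)! circular arrangements.
So 2 × (3)! = 2 × 6 = 12.

12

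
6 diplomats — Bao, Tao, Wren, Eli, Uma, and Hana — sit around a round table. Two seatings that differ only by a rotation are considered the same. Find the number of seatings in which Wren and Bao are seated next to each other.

48

Treat {Wren, Bao} as one unit (2 internal orders) and seat the resulting 5 units around the table: (4)! circular arrangements.
So 2 × (4)! = 2 × 24 = 48.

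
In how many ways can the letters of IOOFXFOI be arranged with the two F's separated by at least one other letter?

1260

There are 8!/(3!·2!·2!) = 1680 arrangements of IOOFXFOI in total.
Arrangements with the F's together: treat FF as one letter, giving (7)!/(3!·2!) = 420.
Hence 1680 − 420 = 1260.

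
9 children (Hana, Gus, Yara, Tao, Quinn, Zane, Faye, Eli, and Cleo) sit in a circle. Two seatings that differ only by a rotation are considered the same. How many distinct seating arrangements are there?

Fix one person's seat to break rotational symmetry; the remaining 8 people can be arranged in (8)! = 40320 ways.

40320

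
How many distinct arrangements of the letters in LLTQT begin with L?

12

With the first slot taken by L, it remains to arrange the other 4 letters (LTQT).
Those 4 letters have T appearing twice, giving (4)!/(2!) = 12.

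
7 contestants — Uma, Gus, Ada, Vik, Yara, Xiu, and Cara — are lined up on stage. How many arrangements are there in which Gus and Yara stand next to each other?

Treat {Gus, Yara} as a single unit. There are 6 units to order, and the pair itself can be ordered 2 ways.
So the count is 2·(6)! = 1440.

1440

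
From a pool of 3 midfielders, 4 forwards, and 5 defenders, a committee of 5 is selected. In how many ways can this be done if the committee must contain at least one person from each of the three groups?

Unrestricted: C(12,5) = 792 ways to pick any 5 of the 12.
Selections missing a whole group: no midfielders → C(9,5) = 126; no forwards → C(8,5) = 56; no defenders → C(7,5) = 21.
Add back selections omitting two groups (i.e. drawn from a single group): C(3,5) + C(4,5) + C(5,5) = 1.
By inclusion–exclusion: 792 − 203 + 1 = 590.

590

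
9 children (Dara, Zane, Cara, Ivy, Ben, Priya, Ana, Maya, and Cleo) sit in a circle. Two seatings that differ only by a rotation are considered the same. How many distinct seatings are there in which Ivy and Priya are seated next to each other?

10080

Glue Ivy and Priya into a block (2 internal orders). Seating 8 units around a circle gives (7)! arrangements.
So 2 × (7)! = 2 × 5040 = 10080.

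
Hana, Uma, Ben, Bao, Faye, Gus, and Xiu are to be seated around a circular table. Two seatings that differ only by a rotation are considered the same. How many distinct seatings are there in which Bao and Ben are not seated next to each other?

All circular seatings of 7 people number (6)! = 720.
Seatings with Bao beside Ben: treat them as a block with 2 internal orders, giving 2 × (5)! = 240.
Subtracting, 720 − 240 = 480.

480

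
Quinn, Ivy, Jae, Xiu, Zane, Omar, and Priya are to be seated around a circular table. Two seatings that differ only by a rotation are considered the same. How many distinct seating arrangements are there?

720

Seat Quinn anywhere (absorbing the rotational symmetry), then permute the other 6: (6)! = 720.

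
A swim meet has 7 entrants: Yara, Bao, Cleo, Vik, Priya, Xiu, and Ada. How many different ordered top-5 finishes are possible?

2520

There are 7 choices for 1st place, 6 for 2nd, and so on down to 3 for position 5.
That gives 7 × 6 × 5 × 4 × 3 = 2520.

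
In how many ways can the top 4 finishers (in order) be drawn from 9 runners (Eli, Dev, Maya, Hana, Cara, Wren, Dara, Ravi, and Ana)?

3024

This is an ordered selection of 4 from 9: P(9,4).
That gives 9 × 8 × 7 × 6 = 3024.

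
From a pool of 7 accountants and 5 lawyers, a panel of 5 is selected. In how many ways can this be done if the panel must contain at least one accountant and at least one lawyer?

770

Total 5-person selections from all 12: C(12,5) = 792.
Selections missing a whole group: no accountants → C(5,5) = 1; no lawyers → C(7,5) = 21.
Both groups omitted at once is impossible, so 792 − 22 = 770.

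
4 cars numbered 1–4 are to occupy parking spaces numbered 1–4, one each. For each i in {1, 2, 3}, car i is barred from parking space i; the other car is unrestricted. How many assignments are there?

Let Aᵢ (for i ∈ {1, 2, 3}) be the placements that put car i in its forbidden parking space. Any j of these fix j positions, leaving (4−j)! ways to fill the rest, and there are C(3,j) ways to pick which j.
By inclusion–exclusion, the number of valid placements is Σ_{j=0}^{3} (−1)^j C(3,j)·(4−j)!.
Computing: 24 − 18 + 6 − 1 = 11.

11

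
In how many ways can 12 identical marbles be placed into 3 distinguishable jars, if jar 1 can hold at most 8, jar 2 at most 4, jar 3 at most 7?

30

Without the upper bounds there are C(14,2) = 91 ways to split 12 among 3 jars.
Subtract solutions that violate a single cap (substitute x_i' = x_i − (cap_i+1)): x_1 ≥ 9 gives C(5,2) = 10; x_2 ≥ 5 gives C(9,2) = 36; x_3 ≥ 8 gives C(6,2) = 15. Together 61.
No two caps can be exceeded simultaneously, so the pair terms are all 0.
By inclusion–exclusion the count is 91 − 61 + 0 = 30.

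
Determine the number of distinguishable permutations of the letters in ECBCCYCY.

840

ECBCCYCY has 8 letters with C appearing 4 times and Y appearing twice.
Dividing 8! = 40320 by 4!·2! = 48 for the repeated letters gives 840.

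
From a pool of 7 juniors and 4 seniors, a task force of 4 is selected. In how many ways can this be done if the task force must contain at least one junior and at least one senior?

With no constraint there are C(11,4) = 330 possible selections.
Selections missing a whole group: no juniors → C(4,4) = 1; no seniors → C(7,4) = 35.
Both groups omitted at once is impossible, so 330 − 36 = 294.

294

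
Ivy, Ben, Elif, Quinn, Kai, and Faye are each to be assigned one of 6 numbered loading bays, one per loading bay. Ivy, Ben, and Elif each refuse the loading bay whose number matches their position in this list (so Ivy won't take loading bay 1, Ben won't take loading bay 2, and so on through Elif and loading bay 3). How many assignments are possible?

426

Let Aᵢ (for i ∈ {1, 2, 3}) be the placements that put person i in their forbidden loading bay. Any j of these fix j positions, leaving (6−j)! ways to fill the rest, and there are C(3,j) ways to pick which j.
By inclusion–exclusion, the number of valid placements is Σ_{j=0}^{3} (−1)^j C(3,j)·(6−j)!.
Computing: 720 − 360 + 72 − 6 = 426.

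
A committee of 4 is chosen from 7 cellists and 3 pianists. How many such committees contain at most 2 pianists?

Split by how many pianists are chosen (0 through 2).
Sum: C(3,0)·C(7,4) + C(3,1)·C(7,3) + C(3,2)·C(7,2) = 35 + 105 + 63 = 203.

203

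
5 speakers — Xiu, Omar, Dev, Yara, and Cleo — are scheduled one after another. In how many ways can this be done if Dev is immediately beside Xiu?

48

Place the 3 others and the Dev-Xiu pair as 4 objects in a line; the pair has 2 internal arrangements.
That gives 2 × 4! = 2 × 24 = 48.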